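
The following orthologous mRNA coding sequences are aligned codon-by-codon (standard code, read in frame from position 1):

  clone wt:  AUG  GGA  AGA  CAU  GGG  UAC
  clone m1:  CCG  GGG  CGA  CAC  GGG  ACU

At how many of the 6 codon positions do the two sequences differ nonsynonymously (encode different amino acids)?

Codon 1: AUG Met / CCG Pro — nonsynonymous.
Codon 2: GGA Gly / GGG Gly — synonymous.
Codon 3: AGA Arg / CGA Arg — synonymous.
Codon 4: CAU His / CAC His — synonymous.
Codon 5: GGG Gly / GGG Gly — identical.
Codon 6: UAC Tyr / ACU Thr — nonsynonymous.
Nonsynonymous differences: 2.

2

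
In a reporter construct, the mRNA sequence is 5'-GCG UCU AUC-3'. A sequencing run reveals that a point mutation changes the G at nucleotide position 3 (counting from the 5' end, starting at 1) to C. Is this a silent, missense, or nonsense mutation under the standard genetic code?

Position 3 falls in codon 1: GCG → Ala.
After the substitution the codon is GCC → Ala.
Both encode Ala, so the change is synonymous.

silent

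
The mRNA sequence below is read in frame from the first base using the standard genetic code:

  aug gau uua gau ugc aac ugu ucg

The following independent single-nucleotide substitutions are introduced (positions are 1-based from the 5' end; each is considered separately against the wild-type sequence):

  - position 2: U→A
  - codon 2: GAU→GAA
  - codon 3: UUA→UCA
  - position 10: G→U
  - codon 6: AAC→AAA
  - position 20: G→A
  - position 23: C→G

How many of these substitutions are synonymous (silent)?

0

Codon 1: AUG (Met) → AAG (Lys) — missense.
Codon 2: GAU (Asp) → GAA (Glu) — missense.
Codon 3: UUA (Leu) → UCA (Ser) — missense.
Codon 4: GAU (Asp) → UAU (Tyr) — missense.
Codon 6: AAC (Asn) → AAA (Lys) — missense.
Codon 7: UGU (Cys) → UAU (Tyr) — missense.
Codon 8: UCG (Ser) → UGG (Trp) — missense.
Synonymous: 0 of 7.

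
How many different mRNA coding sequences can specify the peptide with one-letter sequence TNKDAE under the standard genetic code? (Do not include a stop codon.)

256

Thr: 4 codons.
Asn: 2 codons.
Lys: 2 codons.
Asp: 2 codons.
Ala: 4 codons.
Glu: 2 codons.
4 × 2 × 2 × 2 × 4 × 2 = 256.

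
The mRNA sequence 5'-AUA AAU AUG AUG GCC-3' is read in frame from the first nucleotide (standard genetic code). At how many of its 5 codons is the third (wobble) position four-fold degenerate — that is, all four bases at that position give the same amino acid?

1

Codon 1 AUA (Ile): third position 3-fold.
Codon 2 AAU (Asn): third position 2-fold.
Codon 3 AUG (Met): third position 1-fold.
Codon 4 AUG (Met): third position 1-fold.
Codon 5 GCC (Ala): third position 4-fold.
Four-fold degenerate third positions: 1.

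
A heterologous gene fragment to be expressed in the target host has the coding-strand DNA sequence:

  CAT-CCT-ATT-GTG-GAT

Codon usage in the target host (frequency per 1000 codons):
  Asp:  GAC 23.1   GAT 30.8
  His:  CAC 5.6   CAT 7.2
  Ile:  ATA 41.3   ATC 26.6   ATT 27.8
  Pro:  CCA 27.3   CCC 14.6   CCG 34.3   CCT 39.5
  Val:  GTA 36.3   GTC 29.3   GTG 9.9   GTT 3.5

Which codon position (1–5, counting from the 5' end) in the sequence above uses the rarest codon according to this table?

Codon 1 CAT (His): 7.2 per 1000.
Codon 2 CCT (Pro): 39.5 per 1000.
Codon 3 ATT (Ile): 27.8 per 1000.
Codon 4 GTG (Val): 9.9 per 1000.
Codon 5 GAT (Asp): 30.8 per 1000.
Lowest frequency is 7.2 at codon 1.

1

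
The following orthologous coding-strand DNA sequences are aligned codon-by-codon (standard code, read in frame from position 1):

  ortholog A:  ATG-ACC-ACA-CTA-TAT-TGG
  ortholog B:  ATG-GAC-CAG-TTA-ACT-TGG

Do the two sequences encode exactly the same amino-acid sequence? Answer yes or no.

no

Codon 1: ATG Met / ATG Met — identical.
Codon 2: ACC Thr / GAC Asp — nonsynonymous.
Codon 3: ACA Thr / CAG Gln — nonsynonymous.
Codon 4: CTA Leu / TTA Leu — synonymous.
Codon 5: TAT Tyr / ACT Thr — nonsynonymous.
Codon 6: TGG Trp / TGG Trp — identical.
Nonsynonymous differences: 3 → different protein.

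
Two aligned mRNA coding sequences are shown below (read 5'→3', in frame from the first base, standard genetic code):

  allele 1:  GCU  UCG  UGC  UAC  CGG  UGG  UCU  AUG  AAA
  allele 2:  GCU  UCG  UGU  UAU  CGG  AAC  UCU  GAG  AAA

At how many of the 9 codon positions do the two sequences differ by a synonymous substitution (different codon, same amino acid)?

2

Codon 1: GCU Ala / GCU Ala — identical.
Codon 2: UCG Ser / UCG Ser — identical.
Codon 3: UGC Cys / UGU Cys — synonymous.
Codon 4: UAC Tyr / UAU Tyr — synonymous.
Codon 5: CGG Arg / CGG Arg — identical.
Codon 6: UGG Trp / AAC Asn — nonsynonymous.
Codon 7: UCU Ser / UCU Ser — identical.
Codon 8: AUG Met / GAG Glu — nonsynonymous.
Codon 9: AAA Lys / AAA Lys — identical.
Synonymous differences: 2.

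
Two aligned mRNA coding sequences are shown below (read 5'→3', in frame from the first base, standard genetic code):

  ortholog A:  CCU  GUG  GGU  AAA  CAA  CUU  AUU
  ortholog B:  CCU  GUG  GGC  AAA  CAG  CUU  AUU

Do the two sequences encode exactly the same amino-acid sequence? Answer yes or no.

yes

Codon 1: CCU Pro / CCU Pro — identical.
Codon 2: GUG Val / GUG Val — identical.
Codon 3: GGU Gly / GGC Gly — synonymous.
Codon 4: AAA Lys / AAA Lys — identical.
Codon 5: CAA Gln / CAG Gln — synonymous.
Codon 6: CUU Leu / CUU Leu — identical.
Codon 7: AUU Ile / AUU Ile — identical.
Nonsynonymous differences: 0 → same protein.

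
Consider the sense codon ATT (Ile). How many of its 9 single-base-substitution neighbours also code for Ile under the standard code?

2

Position 1: none → 0 synonymous.
Position 2: none → 0 synonymous.
Position 3: ATC, ATA → 2 synonymous.
Total: 0 + 0 + 2 = 2.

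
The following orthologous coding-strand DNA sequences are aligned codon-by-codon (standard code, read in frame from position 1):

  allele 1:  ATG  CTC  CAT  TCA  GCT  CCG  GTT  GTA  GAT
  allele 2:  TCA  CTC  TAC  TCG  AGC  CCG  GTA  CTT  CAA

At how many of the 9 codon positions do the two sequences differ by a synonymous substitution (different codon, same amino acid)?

Codon 1: ATG Met / TCA Ser — nonsynonymous.
Codon 2: CTC Leu / CTC Leu — identical.
Codon 3: CAT His / TAC Tyr — nonsynonymous.
Codon 4: TCA Ser / TCG Ser — synonymous.
Codon 5: GCT Ala / AGC Ser — nonsynonymous.
Codon 6: CCG Pro / CCG Pro — identical.
Codon 7: GTT Val / GTA Val — synonymous.
Codon 8: GTA Val / CTT Leu — nonsynonymous.
Codon 9: GAT Asp / CAA Gln — nonsynonymous.
Synonymous differences: 2.

2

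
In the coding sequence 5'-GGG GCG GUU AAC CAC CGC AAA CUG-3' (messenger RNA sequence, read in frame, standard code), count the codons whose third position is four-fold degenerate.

5

Codon 1 GGG (Gly): third position 4-fold.
Codon 2 GCG (Ala): third position 4-fold.
Codon 3 GUU (Val): third position 4-fold.
Codon 4 AAC (Asn): third position 2-fold.
Codon 5 CAC (His): third position 2-fold.
Codon 6 CGC (Arg): third position 4-fold.
Codon 7 AAA (Lys): third position 2-fold.
Codon 8 CUG (Leu): third position 4-fold.
Four-fold degenerate third positions: 5.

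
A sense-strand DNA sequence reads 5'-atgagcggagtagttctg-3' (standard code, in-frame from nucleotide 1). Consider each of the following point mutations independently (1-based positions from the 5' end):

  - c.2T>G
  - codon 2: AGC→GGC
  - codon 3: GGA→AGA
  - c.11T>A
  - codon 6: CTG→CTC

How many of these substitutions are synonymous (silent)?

1

Codon 1: ATG (Met) → AGG (Arg) — missense.
Codon 2: AGC (Ser) → GGC (Gly) — missense.
Codon 3: GGA (Gly) → AGA (Arg) — missense.
Codon 4: GTA (Val) → GAA (Glu) — missense.
Codon 6: CTG (Leu) → CTC (Leu) — synonymous.
Synonymous: 1 of 5.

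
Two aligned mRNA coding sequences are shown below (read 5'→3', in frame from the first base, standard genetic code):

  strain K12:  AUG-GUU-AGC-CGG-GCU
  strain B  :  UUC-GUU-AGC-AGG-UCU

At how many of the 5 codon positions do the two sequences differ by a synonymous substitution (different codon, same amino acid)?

Codon 1: AUG Met / UUC Phe — nonsynonymous.
Codon 2: GUU Val / GUU Val — identical.
Codon 3: AGC Ser / AGC Ser — identical.
Codon 4: CGG Arg / AGG Arg — synonymous.
Codon 5: GCU Ala / UCU Ser — nonsynonymous.
Synonymous differences: 1.

1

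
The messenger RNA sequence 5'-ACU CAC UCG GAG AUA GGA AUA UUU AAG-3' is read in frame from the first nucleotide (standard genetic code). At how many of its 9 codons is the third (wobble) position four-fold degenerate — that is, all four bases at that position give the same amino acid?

Codon 1 ACU (Thr): third position 4-fold.
Codon 2 CAC (His): third position 2-fold.
Codon 3 UCG (Ser): third position 4-fold.
Codon 4 GAG (Glu): third position 2-fold.
Codon 5 AUA (Ile): third position 3-fold.
Codon 6 GGA (Gly): third position 4-fold.
Codon 7 AUA (Ile): third position 3-fold.
Codon 8 UUU (Phe): third position 2-fold.
Codon 9 AAG (Lys): third position 2-fold.
Four-fold degenerate third positions: 3.

3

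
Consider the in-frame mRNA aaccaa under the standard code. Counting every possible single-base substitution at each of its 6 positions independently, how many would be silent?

2

Codon 1 (AAC, Asn): 1 synonymous substitution.
Codon 2 (CAA, Gln): 1 synonymous substitution.
Total: 1 + 1 = 2.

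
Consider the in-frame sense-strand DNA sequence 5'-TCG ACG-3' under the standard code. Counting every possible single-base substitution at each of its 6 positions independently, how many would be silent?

6

Codon 1 (TCG, Ser): 3 synonymous substitutions.
Codon 2 (ACG, Thr): 3 synonymous substitutions.
Total: 3 + 3 = 6.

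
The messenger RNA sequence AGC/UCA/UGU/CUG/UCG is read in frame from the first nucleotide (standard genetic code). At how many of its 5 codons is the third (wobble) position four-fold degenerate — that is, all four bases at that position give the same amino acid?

Codon 1 AGC (Ser): third position 2-fold.
Codon 2 UCA (Ser): third position 4-fold.
Codon 3 UGU (Cys): third position 2-fold.
Codon 4 CUG (Leu): third position 4-fold.
Codon 5 UCG (Ser): third position 4-fold.
Four-fold degenerate third positions: 3.

3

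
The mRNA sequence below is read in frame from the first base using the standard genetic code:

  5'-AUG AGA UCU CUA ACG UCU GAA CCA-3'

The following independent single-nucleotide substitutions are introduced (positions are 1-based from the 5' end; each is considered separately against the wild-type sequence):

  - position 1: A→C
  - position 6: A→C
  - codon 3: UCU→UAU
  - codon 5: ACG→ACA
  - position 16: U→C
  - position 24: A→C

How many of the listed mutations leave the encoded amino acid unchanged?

2

Codon 1: AUG (Met) → CUG (Leu) — missense.
Codon 2: AGA (Arg) → AGC (Ser) — missense.
Codon 3: UCU (Ser) → UAU (Tyr) — missense.
Codon 5: ACG (Thr) → ACA (Thr) — synonymous.
Codon 6: UCU (Ser) → CCU (Pro) — missense.
Codon 8: CCA (Pro) → CCC (Pro) — synonymous.
Synonymous: 2 of 6.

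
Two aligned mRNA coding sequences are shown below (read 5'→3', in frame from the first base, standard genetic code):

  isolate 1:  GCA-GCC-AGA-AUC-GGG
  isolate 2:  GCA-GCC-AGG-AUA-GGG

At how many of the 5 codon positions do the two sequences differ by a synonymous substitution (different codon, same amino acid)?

2

Codon 1: GCA Ala / GCA Ala — identical.
Codon 2: GCC Ala / GCC Ala — identical.
Codon 3: AGA Arg / AGG Arg — synonymous.
Codon 4: AUC Ile / AUA Ile — synonymous.
Codon 5: GGG Gly / GGG Gly — identical.
Synonymous differences: 2.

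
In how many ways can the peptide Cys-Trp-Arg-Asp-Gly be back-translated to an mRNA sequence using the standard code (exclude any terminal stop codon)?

96

Cys: 2 codons.
Trp: 1 codon.
Arg: 6 codons.
Asp: 2 codons.
Gly: 4 codons.
2 × 1 × 6 × 2 × 4 = 96.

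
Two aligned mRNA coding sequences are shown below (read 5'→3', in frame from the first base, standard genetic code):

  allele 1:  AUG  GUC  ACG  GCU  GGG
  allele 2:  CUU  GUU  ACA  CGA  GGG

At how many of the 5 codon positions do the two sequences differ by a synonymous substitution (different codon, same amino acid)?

2

Codon 1: AUG Met / CUU Leu — nonsynonymous.
Codon 2: GUC Val / GUU Val — synonymous.
Codon 3: ACG Thr / ACA Thr — synonymous.
Codon 4: GCU Ala / CGA Arg — nonsynonymous.
Codon 5: GGG Gly / GGG Gly — identical.
Synonymous differences: 2.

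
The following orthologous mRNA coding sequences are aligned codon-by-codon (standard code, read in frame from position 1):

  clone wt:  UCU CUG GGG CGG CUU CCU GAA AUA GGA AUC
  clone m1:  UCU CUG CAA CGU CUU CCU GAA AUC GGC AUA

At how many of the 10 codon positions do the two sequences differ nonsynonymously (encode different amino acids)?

1

Codon 1: UCU Ser / UCU Ser — identical.
Codon 2: CUG Leu / CUG Leu — identical.
Codon 3: GGG Gly / CAA Gln — nonsynonymous.
Codon 4: CGG Arg / CGU Arg — synonymous.
Codon 5: CUU Leu / CUU Leu — identical.
Codon 6: CCU Pro / CCU Pro — identical.
Codon 7: GAA Glu / GAA Glu — identical.
Codon 8: AUA Ile / AUC Ile — synonymous.
Codon 9: GGA Gly / GGC Gly — synonymous.
Codon 10: AUC Ile / AUA Ile — synonymous.
Nonsynonymous differences: 1.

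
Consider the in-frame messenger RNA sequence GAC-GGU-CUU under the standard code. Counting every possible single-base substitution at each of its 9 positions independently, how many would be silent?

7

Codon 1 (GAC, Asp): 1 synonymous substitution.
Codon 2 (GGU, Gly): 3 synonymous substitutions.
Codon 3 (CUU, Leu): 3 synonymous substitutions.
Total: 1 + 3 + 3 = 7.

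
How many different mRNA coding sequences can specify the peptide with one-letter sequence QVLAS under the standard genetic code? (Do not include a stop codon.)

1152

Gln: 2 codons.
Val: 4 codons.
Leu: 6 codons.
Ala: 4 codons.
Ser: 6 codons.
2 × 4 × 6 × 4 × 6 = 1152.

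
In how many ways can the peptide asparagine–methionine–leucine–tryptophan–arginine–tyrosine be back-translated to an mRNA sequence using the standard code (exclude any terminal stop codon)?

144

Asn: 2 codons.
Met: 1 codon.
Leu: 6 codons.
Trp: 1 codon.
Arg: 6 codons.
Tyr: 2 codons.
2 × 1 × 6 × 1 × 6 × 2 = 144.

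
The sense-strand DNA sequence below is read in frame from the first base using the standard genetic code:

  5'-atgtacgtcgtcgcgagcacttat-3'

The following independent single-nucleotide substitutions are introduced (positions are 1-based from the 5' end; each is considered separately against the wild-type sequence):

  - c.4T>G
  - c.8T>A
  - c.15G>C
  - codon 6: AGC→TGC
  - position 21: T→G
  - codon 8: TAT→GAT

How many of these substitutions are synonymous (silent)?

2

Codon 2: TAC (Tyr) → GAC (Asp) — missense.
Codon 3: GTC (Val) → GAC (Asp) — missense.
Codon 5: GCG (Ala) → GCC (Ala) — synonymous.
Codon 6: AGC (Ser) → TGC (Cys) — missense.
Codon 7: ACT (Thr) → ACG (Thr) — synonymous.
Codon 8: TAT (Tyr) → GAT (Asp) — missense.
Synonymous: 2 of 6.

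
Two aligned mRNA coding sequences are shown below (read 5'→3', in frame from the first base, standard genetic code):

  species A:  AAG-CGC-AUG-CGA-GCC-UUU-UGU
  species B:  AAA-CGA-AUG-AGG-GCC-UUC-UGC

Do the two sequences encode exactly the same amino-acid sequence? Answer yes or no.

Codon 1: AAG Lys / AAA Lys — synonymous.
Codon 2: CGC Arg / CGA Arg — synonymous.
Codon 3: AUG Met / AUG Met — identical.
Codon 4: CGA Arg / AGG Arg — synonymous.
Codon 5: GCC Ala / GCC Ala — identical.
Codon 6: UUU Phe / UUC Phe — synonymous.
Codon 7: UGU Cys / UGC Cys — synonymous.
Nonsynonymous differences: 0 → same protein.

yes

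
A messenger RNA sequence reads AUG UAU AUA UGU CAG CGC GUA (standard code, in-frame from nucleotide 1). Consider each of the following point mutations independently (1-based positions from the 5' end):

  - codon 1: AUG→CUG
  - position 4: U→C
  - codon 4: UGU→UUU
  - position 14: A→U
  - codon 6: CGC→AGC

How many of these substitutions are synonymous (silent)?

0

Codon 1: AUG (Met) → CUG (Leu) — missense.
Codon 2: UAU (Tyr) → CAU (His) — missense.
Codon 4: UGU (Cys) → UUU (Phe) — missense.
Codon 5: CAG (Gln) → CUG (Leu) — missense.
Codon 6: CGC (Arg) → AGC (Ser) — missense.
Synonymous: 0 of 5.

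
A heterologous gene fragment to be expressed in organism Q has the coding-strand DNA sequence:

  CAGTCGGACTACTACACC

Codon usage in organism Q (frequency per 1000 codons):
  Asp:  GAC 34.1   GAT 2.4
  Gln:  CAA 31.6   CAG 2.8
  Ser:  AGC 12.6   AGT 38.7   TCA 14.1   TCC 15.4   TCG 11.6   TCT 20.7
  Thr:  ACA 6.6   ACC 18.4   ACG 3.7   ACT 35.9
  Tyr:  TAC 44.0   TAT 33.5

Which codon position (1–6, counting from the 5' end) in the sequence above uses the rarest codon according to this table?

1

Codon 1 CAG (Gln): 2.8 per 1000.
Codon 2 TCG (Ser): 11.6 per 1000.
Codon 3 GAC (Asp): 34.1 per 1000.
Codon 4 TAC (Tyr): 44.0 per 1000.
Codon 5 TAC (Tyr): 44.0 per 1000.
Codon 6 ACC (Thr): 18.4 per 1000.
Lowest frequency is 2.8 at codon 1.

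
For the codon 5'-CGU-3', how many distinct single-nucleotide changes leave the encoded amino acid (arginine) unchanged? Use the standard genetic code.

Position 1: none → 0 synonymous.
Position 2: none → 0 synonymous.
Position 3: CGC, CGA, CGG → 3 synonymous.
Total: 0 + 0 + 3 = 3.

3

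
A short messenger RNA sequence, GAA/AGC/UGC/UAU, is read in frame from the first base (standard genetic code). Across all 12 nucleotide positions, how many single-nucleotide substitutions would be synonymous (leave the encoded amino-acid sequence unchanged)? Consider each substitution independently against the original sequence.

Codon 1 (GAA, Glu): 1 synonymous substitution.
Codon 2 (AGC, Ser): 1 synonymous substitution.
Codon 3 (UGC, Cys): 1 synonymous substitution.
Codon 4 (UAU, Tyr): 1 synonymous substitution.
Total: 1 + 1 + 1 + 1 = 4.

4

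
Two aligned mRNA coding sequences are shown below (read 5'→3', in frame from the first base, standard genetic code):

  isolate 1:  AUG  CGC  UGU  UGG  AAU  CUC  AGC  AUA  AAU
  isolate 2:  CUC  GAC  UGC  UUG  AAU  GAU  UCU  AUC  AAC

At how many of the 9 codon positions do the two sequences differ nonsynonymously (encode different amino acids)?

4

Codon 1: AUG Met / CUC Leu — nonsynonymous.
Codon 2: CGC Arg / GAC Asp — nonsynonymous.
Codon 3: UGU Cys / UGC Cys — synonymous.
Codon 4: UGG Trp / UUG Leu — nonsynonymous.
Codon 5: AAU Asn / AAU Asn — identical.
Codon 6: CUC Leu / GAU Asp — nonsynonymous.
Codon 7: AGC Ser / UCU Ser — synonymous.
Codon 8: AUA Ile / AUC Ile — synonymous.
Codon 9: AAU Asn / AAC Asn — synonymous.
Nonsynonymous differences: 4.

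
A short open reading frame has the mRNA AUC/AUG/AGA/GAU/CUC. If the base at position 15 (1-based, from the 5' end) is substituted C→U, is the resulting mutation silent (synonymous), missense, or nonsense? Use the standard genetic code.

Position 15 falls in codon 5: CUC → Leu.
After the substitution the codon is CUU → Leu.
Both encode Leu, so the change is synonymous.

silent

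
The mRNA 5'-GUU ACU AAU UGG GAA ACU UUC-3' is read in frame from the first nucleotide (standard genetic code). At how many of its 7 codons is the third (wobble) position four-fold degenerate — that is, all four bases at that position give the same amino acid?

Codon 1 GUU (Val): third position 4-fold.
Codon 2 ACU (Thr): third position 4-fold.
Codon 3 AAU (Asn): third position 2-fold.
Codon 4 UGG (Trp): third position 1-fold.
Codon 5 GAA (Glu): third position 2-fold.
Codon 6 ACU (Thr): third position 4-fold.
Codon 7 UUC (Phe): third position 2-fold.
Four-fold degenerate third positions: 3.

3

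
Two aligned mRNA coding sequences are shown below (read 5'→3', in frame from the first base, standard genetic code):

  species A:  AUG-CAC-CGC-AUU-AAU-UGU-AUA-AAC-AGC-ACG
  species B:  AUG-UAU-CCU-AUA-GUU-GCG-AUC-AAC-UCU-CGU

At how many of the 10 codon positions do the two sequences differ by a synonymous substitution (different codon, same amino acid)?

Codon 1: AUG Met / AUG Met — identical.
Codon 2: CAC His / UAU Tyr — nonsynonymous.
Codon 3: CGC Arg / CCU Pro — nonsynonymous.
Codon 4: AUU Ile / AUA Ile — synonymous.
Codon 5: AAU Asn / GUU Val — nonsynonymous.
Codon 6: UGU Cys / GCG Ala — nonsynonymous.
Codon 7: AUA Ile / AUC Ile — synonymous.
Codon 8: AAC Asn / AAC Asn — identical.
Codon 9: AGC Ser / UCU Ser — synonymous.
Codon 10: ACG Thr / CGU Arg — nonsynonymous.
Synonymous differences: 3.

3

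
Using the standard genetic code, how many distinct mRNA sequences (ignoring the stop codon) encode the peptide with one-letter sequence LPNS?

Leu: 6 codons.
Pro: 4 codons.
Asn: 2 codons.
Ser: 6 codons.
6 × 4 × 2 × 6 = 288.

288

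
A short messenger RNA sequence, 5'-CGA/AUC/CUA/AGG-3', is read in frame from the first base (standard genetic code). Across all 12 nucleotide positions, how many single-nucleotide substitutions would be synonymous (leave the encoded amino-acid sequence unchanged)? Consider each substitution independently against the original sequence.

12

Codon 1 (CGA, Arg): 4 synonymous substitutions.
Codon 2 (AUC, Ile): 2 synonymous substitutions.
Codon 3 (CUA, Leu): 4 synonymous substitutions.
Codon 4 (AGG, Arg): 2 synonymous substitutions.
Total: 4 + 2 + 4 + 2 = 12.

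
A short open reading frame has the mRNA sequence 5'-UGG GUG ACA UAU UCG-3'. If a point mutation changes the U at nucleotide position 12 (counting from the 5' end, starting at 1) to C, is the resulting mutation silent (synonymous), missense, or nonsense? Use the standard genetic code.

silent

Position 12 falls in codon 4: UAU → Tyr.
After the substitution the codon is UAC → Tyr.
Both encode Tyr, so the change is synonymous.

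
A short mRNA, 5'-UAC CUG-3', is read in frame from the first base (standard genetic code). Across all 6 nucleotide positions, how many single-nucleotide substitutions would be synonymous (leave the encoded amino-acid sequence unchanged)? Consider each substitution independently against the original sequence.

Codon 1 (UAC, Tyr): 1 synonymous substitution.
Codon 2 (CUG, Leu): 4 synonymous substitutions.
Total: 1 + 4 = 5.

5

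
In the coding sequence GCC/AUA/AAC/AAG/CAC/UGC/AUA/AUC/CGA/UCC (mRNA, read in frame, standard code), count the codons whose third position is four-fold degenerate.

3

Codon 1 GCC (Ala): third position 4-fold.
Codon 2 AUA (Ile): third position 3-fold.
Codon 3 AAC (Asn): third position 2-fold.
Codon 4 AAG (Lys): third position 2-fold.
Codon 5 CAC (His): third position 2-fold.
Codon 6 UGC (Cys): third position 2-fold.
Codon 7 AUA (Ile): third position 3-fold.
Codon 8 AUC (Ile): third position 3-fold.
Codon 9 CGA (Arg): third position 4-fold.
Codon 10 UCC (Ser): third position 4-fold.
Four-fold degenerate third positions: 3.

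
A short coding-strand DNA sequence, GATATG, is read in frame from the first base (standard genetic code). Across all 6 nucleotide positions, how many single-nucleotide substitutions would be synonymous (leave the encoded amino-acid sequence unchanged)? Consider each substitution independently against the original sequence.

Codon 1 (GAT, Asp): 1 synonymous substitution.
Codon 2 (ATG, Met): 0 synonymous substitutions.
Total: 1 + 0 = 1.

1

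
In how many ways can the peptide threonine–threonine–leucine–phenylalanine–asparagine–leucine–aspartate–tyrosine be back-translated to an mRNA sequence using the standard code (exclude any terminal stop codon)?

9216

Thr: 4 codons.
Thr: 4 codons.
Leu: 6 codons.
Phe: 2 codons.
Asn: 2 codons.
Leu: 6 codons.
Asp: 2 codons.
Tyr: 2 codons.
4 × 4 × 6 × 2 × 2 × 6 × 2 × 2 = 9216.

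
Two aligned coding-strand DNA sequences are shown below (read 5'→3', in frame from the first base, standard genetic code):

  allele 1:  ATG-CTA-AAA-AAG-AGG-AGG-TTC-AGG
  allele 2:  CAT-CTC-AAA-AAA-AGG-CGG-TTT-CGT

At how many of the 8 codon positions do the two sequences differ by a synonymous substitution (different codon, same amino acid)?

5

Codon 1: ATG Met / CAT His — nonsynonymous.
Codon 2: CTA Leu / CTC Leu — synonymous.
Codon 3: AAA Lys / AAA Lys — identical.
Codon 4: AAG Lys / AAA Lys — synonymous.
Codon 5: AGG Arg / AGG Arg — identical.
Codon 6: AGG Arg / CGG Arg — synonymous.
Codon 7: TTC Phe / TTT Phe — synonymous.
Codon 8: AGG Arg / CGT Arg — synonymous.
Synonymous differences: 5.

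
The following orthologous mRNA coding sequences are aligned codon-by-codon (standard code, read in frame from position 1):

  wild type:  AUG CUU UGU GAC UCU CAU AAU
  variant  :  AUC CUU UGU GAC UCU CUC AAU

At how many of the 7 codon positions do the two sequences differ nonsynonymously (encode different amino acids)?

2

Codon 1: AUG Met / AUC Ile — nonsynonymous.
Codon 2: CUU Leu / CUU Leu — identical.
Codon 3: UGU Cys / UGU Cys — identical.
Codon 4: GAC Asp / GAC Asp — identical.
Codon 5: UCU Ser / UCU Ser — identical.
Codon 6: CAU His / CUC Leu — nonsynonymous.
Codon 7: AAU Asn / AAU Asn — identical.
Nonsynonymous differences: 2.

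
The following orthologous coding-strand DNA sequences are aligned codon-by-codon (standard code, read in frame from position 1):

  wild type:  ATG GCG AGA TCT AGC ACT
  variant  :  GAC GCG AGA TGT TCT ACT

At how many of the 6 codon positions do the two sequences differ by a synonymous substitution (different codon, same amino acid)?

Codon 1: ATG Met / GAC Asp — nonsynonymous.
Codon 2: GCG Ala / GCG Ala — identical.
Codon 3: AGA Arg / AGA Arg — identical.
Codon 4: TCT Ser / TGT Cys — nonsynonymous.
Codon 5: AGC Ser / TCT Ser — synonymous.
Codon 6: ACT Thr / ACT Thr — identical.
Synonymous differences: 1.

1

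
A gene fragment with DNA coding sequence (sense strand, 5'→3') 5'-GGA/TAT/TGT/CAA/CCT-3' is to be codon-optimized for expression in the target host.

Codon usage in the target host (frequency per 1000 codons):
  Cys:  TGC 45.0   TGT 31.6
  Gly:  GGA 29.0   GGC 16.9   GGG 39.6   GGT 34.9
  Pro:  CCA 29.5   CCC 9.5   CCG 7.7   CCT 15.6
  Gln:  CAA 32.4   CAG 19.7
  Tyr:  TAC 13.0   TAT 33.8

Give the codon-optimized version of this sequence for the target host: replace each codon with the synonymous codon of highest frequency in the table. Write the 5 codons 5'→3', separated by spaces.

GGG TAT TGC CAA CCA

Codon 1 (Gly): best is GGG at 39.6.
Codon 2 (Tyr): best is TAT at 33.8.
Codon 3 (Cys): best is TGC at 45.0.
Codon 4 (Gln): best is CAA at 32.4.
Codon 5 (Pro): best is CCA at 29.5.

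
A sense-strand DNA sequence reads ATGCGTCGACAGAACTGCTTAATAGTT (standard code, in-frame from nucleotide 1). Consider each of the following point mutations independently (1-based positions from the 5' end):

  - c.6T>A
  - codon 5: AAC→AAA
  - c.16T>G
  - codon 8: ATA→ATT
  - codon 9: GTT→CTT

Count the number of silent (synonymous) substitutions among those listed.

Codon 2: CGT (Arg) → CGA (Arg) — synonymous.
Codon 5: AAC (Asn) → AAA (Lys) — missense.
Codon 6: TGC (Cys) → GGC (Gly) — missense.
Codon 8: ATA (Ile) → ATT (Ile) — synonymous.
Codon 9: GTT (Val) → CTT (Leu) — missense.
Synonymous: 2 of 5.

2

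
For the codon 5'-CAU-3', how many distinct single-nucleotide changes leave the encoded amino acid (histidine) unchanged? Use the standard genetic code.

1

Position 1: none → 0 synonymous.
Position 2: none → 0 synonymous.
Position 3: CAC → 1 synonymous.
Total: 0 + 0 + 1 = 1.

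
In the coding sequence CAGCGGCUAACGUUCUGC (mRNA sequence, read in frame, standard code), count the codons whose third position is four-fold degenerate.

3

Codon 1 CAG (Gln): third position 2-fold.
Codon 2 CGG (Arg): third position 4-fold.
Codon 3 CUA (Leu): third position 4-fold.
Codon 4 ACG (Thr): third position 4-fold.
Codon 5 UUC (Phe): third position 2-fold.
Codon 6 UGC (Cys): third position 2-fold.
Four-fold degenerate third positions: 3.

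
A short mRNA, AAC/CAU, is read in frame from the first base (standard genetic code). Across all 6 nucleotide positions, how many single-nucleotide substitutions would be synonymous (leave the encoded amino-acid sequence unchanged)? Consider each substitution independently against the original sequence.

Codon 1 (AAC, Asn): 1 synonymous substitution.
Codon 2 (CAU, His): 1 synonymous substitution.
Total: 1 + 1 = 2.

2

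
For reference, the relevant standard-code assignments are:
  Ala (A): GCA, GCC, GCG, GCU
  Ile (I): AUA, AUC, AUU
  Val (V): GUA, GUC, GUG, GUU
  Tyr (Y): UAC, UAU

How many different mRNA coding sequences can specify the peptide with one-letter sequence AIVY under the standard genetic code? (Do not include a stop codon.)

Ala: 4 codons.
Ile: 3 codons.
Val: 4 codons.
Tyr: 2 codons.
4 × 3 × 4 × 2 = 96.

96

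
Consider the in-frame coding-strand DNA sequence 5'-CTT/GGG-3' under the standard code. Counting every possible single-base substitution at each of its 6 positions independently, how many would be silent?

6

Codon 1 (CTT, Leu): 3 synonymous substitutions.
Codon 2 (GGG, Gly): 3 synonymous substitutions.
Total: 3 + 3 = 6.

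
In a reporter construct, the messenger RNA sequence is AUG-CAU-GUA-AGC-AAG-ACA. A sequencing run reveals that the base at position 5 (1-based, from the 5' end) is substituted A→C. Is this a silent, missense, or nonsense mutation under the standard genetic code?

Position 5 falls in codon 2: CAU → His.
After the substitution the codon is CCU → Pro.
His ≠ Pro, so this is a missense mutation.

missense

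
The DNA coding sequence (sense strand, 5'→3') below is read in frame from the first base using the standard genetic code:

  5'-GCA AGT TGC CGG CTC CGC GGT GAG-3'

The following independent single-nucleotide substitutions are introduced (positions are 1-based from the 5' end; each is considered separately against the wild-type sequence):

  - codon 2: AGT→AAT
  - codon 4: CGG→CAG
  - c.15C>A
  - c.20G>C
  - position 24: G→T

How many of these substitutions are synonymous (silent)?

Codon 2: AGT (Ser) → AAT (Asn) — missense.
Codon 4: CGG (Arg) → CAG (Gln) — missense.
Codon 5: CTC (Leu) → CTA (Leu) — synonymous.
Codon 7: GGT (Gly) → GCT (Ala) — missense.
Codon 8: GAG (Glu) → GAT (Asp) — missense.
Synonymous: 1 of 5.

1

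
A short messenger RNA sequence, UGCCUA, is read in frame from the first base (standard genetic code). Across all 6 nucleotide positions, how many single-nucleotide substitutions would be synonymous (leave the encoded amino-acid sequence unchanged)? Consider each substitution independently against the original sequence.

5

Codon 1 (UGC, Cys): 1 synonymous substitution.
Codon 2 (CUA, Leu): 4 synonymous substitutions.
Total: 1 + 4 = 5.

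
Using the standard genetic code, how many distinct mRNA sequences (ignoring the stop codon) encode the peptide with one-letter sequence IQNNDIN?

Ile: 3 codons.
Gln: 2 codons.
Asn: 2 codons.
Asn: 2 codons.
Asp: 2 codons.
Ile: 3 codons.
Asn: 2 codons.
3 × 2 × 2 × 2 × 2 × 3 × 2 = 288.

288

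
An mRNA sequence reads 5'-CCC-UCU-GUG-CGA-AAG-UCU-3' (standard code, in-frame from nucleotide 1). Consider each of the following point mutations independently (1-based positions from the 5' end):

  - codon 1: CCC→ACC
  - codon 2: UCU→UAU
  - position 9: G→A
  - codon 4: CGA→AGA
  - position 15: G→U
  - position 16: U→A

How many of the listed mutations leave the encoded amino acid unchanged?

Codon 1: CCC (Pro) → ACC (Thr) — missense.
Codon 2: UCU (Ser) → UAU (Tyr) — missense.
Codon 3: GUG (Val) → GUA (Val) — synonymous.
Codon 4: CGA (Arg) → AGA (Arg) — synonymous.
Codon 5: AAG (Lys) → AAU (Asn) — missense.
Codon 6: UCU (Ser) → ACU (Thr) — missense.
Synonymous: 2 of 6.

2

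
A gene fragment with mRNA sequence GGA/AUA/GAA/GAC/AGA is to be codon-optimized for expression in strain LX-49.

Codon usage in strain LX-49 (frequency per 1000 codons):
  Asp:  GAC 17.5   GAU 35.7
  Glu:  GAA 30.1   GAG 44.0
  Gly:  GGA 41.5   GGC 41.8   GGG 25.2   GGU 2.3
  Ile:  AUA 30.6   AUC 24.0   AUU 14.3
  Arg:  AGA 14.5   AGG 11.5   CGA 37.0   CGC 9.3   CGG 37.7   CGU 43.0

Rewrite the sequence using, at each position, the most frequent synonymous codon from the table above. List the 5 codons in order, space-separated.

GGC AUA GAG GAU CGU

Codon 1 (Gly): best is GGC at 41.8.
Codon 2 (Ile): best is AUA at 30.6.
Codon 3 (Glu): best is GAG at 44.0.
Codon 4 (Asp): best is GAU at 35.7.
Codon 5 (Arg): best is CGU at 43.0.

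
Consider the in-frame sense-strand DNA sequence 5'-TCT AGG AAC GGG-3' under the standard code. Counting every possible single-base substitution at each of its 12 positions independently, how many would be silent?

Codon 1 (TCT, Ser): 3 synonymous substitutions.
Codon 2 (AGG, Arg): 2 synonymous substitutions.
Codon 3 (AAC, Asn): 1 synonymous substitution.
Codon 4 (GGG, Gly): 3 synonymous substitutions.
Total: 3 + 2 + 1 + 3 = 9.

9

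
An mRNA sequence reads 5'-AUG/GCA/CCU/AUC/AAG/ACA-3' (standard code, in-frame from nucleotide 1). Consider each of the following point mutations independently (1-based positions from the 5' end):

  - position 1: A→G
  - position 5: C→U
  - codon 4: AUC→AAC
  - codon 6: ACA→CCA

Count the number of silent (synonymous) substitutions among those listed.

0

Codon 1: AUG (Met) → GUG (Val) — missense.
Codon 2: GCA (Ala) → GUA (Val) — missense.
Codon 4: AUC (Ile) → AAC (Asn) — missense.
Codon 6: ACA (Thr) → CCA (Pro) — missense.
Synonymous: 0 of 4.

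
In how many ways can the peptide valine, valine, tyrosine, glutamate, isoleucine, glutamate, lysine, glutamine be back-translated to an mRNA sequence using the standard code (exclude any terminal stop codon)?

Val: 4 codons.
Val: 4 codons.
Tyr: 2 codons.
Glu: 2 codons.
Ile: 3 codons.
Glu: 2 codons.
Lys: 2 codons.
Gln: 2 codons.
4 × 4 × 2 × 2 × 3 × 2 × 2 × 2 = 1536.

1536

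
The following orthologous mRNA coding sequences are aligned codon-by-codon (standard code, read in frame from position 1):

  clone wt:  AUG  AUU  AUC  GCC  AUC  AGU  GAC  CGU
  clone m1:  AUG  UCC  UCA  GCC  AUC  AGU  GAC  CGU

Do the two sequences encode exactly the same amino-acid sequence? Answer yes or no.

no

Codon 1: AUG Met / AUG Met — identical.
Codon 2: AUU Ile / UCC Ser — nonsynonymous.
Codon 3: AUC Ile / UCA Ser — nonsynonymous.
Codon 4: GCC Ala / GCC Ala — identical.
Codon 5: AUC Ile / AUC Ile — identical.
Codon 6: AGU Ser / AGU Ser — identical.
Codon 7: GAC Asp / GAC Asp — identical.
Codon 8: CGU Arg / CGU Arg — identical.
Nonsynonymous differences: 2 → different protein.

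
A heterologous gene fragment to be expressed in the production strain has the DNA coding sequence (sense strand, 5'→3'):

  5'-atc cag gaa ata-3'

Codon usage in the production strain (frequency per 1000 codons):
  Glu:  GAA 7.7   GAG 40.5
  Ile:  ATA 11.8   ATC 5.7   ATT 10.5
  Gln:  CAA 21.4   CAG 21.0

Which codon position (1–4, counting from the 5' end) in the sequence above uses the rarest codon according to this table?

Codon 1 ATC (Ile): 5.7 per 1000.
Codon 2 CAG (Gln): 21.0 per 1000.
Codon 3 GAA (Glu): 7.7 per 1000.
Codon 4 ATA (Ile): 11.8 per 1000.
Lowest frequency is 5.7 at codon 1.

1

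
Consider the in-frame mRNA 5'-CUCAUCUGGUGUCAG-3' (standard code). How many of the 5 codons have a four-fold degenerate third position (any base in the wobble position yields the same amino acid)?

1

Codon 1 CUC (Leu): third position 4-fold.
Codon 2 AUC (Ile): third position 3-fold.
Codon 3 UGG (Trp): third position 1-fold.
Codon 4 UGU (Cys): third position 2-fold.
Codon 5 CAG (Gln): third position 2-fold.
Four-fold degenerate third positions: 1.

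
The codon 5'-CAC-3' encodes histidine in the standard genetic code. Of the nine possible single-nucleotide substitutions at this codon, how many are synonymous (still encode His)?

Position 1: none → 0 synonymous.
Position 2: none → 0 synonymous.
Position 3: CAT → 1 synonymous.
Total: 0 + 0 + 1 = 1.

1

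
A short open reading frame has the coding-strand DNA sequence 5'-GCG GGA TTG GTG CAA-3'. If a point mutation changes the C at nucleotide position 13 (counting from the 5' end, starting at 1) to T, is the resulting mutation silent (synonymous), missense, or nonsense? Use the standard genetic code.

nonsense

Position 13 falls in codon 5: CAA → Gln.
After the substitution the codon is TAA → Stop.
The new codon is a stop codon, so this is a nonsense mutation.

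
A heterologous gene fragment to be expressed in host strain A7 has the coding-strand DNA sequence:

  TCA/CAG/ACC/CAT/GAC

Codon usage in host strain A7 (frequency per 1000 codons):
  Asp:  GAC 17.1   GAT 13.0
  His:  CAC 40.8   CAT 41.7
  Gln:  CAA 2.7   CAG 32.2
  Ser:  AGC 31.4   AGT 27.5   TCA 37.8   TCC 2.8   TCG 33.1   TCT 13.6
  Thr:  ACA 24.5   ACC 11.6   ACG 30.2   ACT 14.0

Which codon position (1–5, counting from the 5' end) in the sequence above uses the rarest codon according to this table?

Codon 1 TCA (Ser): 37.8 per 1000.
Codon 2 CAG (Gln): 32.2 per 1000.
Codon 3 ACC (Thr): 11.6 per 1000.
Codon 4 CAT (His): 41.7 per 1000.
Codon 5 GAC (Asp): 17.1 per 1000.
Lowest frequency is 11.6 at codon 3.

3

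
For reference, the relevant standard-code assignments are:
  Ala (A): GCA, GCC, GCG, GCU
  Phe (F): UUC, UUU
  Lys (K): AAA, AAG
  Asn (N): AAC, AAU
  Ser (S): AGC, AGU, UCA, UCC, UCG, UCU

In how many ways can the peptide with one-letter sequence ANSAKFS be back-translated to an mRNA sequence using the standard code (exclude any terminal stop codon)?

Ala: 4 codons.
Asn: 2 codons.
Ser: 6 codons.
Ala: 4 codons.
Lys: 2 codons.
Phe: 2 codons.
Ser: 6 codons.
4 × 2 × 6 × 4 × 2 × 2 × 6 = 4608.

4608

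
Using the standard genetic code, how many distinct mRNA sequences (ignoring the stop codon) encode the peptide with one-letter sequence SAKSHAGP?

36864

Ser: 6 codons.
Ala: 4 codons.
Lys: 2 codons.
Ser: 6 codons.
His: 2 codons.
Ala: 4 codons.
Gly: 4 codons.
Pro: 4 codons.
6 × 4 × 2 × 6 × 2 × 4 × 4 × 4 = 36864.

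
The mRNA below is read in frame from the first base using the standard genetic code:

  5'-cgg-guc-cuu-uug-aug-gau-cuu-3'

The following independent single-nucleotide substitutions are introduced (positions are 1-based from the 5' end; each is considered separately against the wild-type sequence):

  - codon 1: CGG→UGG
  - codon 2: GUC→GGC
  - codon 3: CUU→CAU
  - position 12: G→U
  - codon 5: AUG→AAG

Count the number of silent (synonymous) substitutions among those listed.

Codon 1: CGG (Arg) → UGG (Trp) — missense.
Codon 2: GUC (Val) → GGC (Gly) — missense.
Codon 3: CUU (Leu) → CAU (His) — missense.
Codon 4: UUG (Leu) → UUU (Phe) — missense.
Codon 5: AUG (Met) → AAG (Lys) — missense.
Synonymous: 0 of 5.

0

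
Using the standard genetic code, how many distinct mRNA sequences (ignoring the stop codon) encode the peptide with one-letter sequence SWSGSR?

Ser: 6 codons.
Trp: 1 codon.
Ser: 6 codons.
Gly: 4 codons.
Ser: 6 codons.
Arg: 6 codons.
6 × 1 × 6 × 4 × 6 × 6 = 5184.

5184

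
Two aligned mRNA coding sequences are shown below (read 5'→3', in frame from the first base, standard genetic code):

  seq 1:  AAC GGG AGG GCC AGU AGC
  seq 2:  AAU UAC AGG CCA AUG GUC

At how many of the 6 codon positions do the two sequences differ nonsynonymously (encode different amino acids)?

4

Codon 1: AAC Asn / AAU Asn — synonymous.
Codon 2: GGG Gly / UAC Tyr — nonsynonymous.
Codon 3: AGG Arg / AGG Arg — identical.
Codon 4: GCC Ala / CCA Pro — nonsynonymous.
Codon 5: AGU Ser / AUG Met — nonsynonymous.
Codon 6: AGC Ser / GUC Val — nonsynonymous.
Nonsynonymous differences: 4.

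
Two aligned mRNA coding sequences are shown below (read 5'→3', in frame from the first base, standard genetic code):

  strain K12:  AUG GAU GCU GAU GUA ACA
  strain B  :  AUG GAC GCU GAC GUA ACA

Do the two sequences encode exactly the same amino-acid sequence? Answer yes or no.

yes

Codon 1: AUG Met / AUG Met — identical.
Codon 2: GAU Asp / GAC Asp — synonymous.
Codon 3: GCU Ala / GCU Ala — identical.
Codon 4: GAU Asp / GAC Asp — synonymous.
Codon 5: GUA Val / GUA Val — identical.
Codon 6: ACA Thr / ACA Thr — identical.
Nonsynonymous differences: 0 → same protein.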